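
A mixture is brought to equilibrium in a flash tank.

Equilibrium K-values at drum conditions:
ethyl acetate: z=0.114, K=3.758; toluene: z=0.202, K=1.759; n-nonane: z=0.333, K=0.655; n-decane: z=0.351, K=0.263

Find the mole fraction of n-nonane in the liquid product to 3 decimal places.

x_n-nonane = 0.344

Material balance + equilibrium reduce to Σ zᵢ(Kᵢ−1)/(1+ψ(Kᵢ−1)) = 0.
g(0) = ΣzᵢKᵢ − 1 = 0.094 and g(1) = 1 − Σzᵢ/Kᵢ = -0.988, so a root lies in (0, 1).
Newton–Raphson from ψ = 0.5:
  ψ = 0.500: g = -0.3052, g' = -0.750 → ψ = 0.093
  ψ = 0.093: g = -0.0032, g' = -0.912 → ψ = 0.090
Converged at ψ = 0.090.
Compositions from xᵢ = zᵢ/(1+ψ(Kᵢ−1)), yᵢ = Kᵢxᵢ:
  ethyl acetate: x = 0.091, y = 0.343
  toluene: x = 0.189, y = 0.333
  n-nonane: x = 0.344, y = 0.225
  n-decane: x = 0.376, y = 0.099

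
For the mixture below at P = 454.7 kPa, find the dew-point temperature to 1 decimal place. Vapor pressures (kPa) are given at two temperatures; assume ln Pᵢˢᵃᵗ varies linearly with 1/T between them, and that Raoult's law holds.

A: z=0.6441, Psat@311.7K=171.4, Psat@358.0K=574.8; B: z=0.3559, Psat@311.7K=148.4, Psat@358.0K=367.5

Dew-point temperature: Σzᵢ·P/Pᵢˢᵃᵗ(T) = 1. Interpolate ln Pᵢˢᵃᵗ = aᵢ + bᵢ/T.
  T = 311.7 K: ΣzᵢP/Pᵢˢᵃᵗ = 2.7992
  T = 358.0 K: ΣzᵢP/Pᵢˢᵃᵗ = 0.9499
  T = 334.9 K: ΣzᵢP/Pᵢˢᵃᵗ = 1.5646
  T = 346.4 K: ΣzᵢP/Pᵢˢᵃᵗ = 1.2096
  T = 352.2 K: ΣzᵢP/Pᵢˢᵃᵗ = 1.0696
  T = 355.1 K: ΣzᵢP/Pᵢˢᵃᵗ = 1.0074
Interpolating between 355.1 K and 358.0 K gives T ≈ 355.5 K.

T = 355.5 K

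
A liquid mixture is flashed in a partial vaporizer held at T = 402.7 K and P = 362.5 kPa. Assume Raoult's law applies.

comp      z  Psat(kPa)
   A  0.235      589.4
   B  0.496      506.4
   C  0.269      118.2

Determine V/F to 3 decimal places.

V/F = 0.507

Raoult's law: Kᵢ = Pᵢˢᵃᵗ/P = Pᵢˢᵃᵗ/362.5.
  K_A = 589.4/362.5 = 1.62593, K_B = 506.4/362.5 = 1.39697, K_C = 118.2/362.5 = 0.32607
Material balance + equilibrium reduce to Σ zᵢ(Kᵢ−1)/(1+V/F(Kᵢ−1)) = 0.
Feasibility: ΣzᵢKᵢ = 1.163, Σzᵢ/Kᵢ = 1.325 — both > 1, two phases present.
Newton iteration, V/F⁰ = 0.5:
  V/F = 0.500: g = 0.0029, g' = -0.386 → V/F = 0.508
  V/F = 0.508: g = -0.0000, g' = -0.389 → V/F = 0.507
Converged at V/F = 0.507.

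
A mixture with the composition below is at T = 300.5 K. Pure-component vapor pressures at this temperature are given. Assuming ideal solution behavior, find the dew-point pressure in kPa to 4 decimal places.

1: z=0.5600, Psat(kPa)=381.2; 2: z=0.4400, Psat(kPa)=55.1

Pdew = 105.7694 kPa

At the dew point ψ → 1, so Σzᵢ/Kᵢ = 1 with Kᵢ = Pᵢˢᵃᵗ/P ⇒ 1/P = Σzᵢ/Pᵢˢᵃᵗ.
1/P = 0.5600/381.2 + 0.4400/55.1 = 0.0094545 ⇒ P = 105.7694 kPa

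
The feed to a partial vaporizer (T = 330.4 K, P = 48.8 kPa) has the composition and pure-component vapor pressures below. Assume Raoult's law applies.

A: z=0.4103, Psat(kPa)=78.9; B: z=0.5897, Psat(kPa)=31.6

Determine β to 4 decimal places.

Raoult's law: Kᵢ = Pᵢˢᵃᵗ/P = Pᵢˢᵃᵗ/48.8.
  K_A = 78.9/48.8 = 1.616803, K_B = 31.6/48.8 = 0.647541
Material balance + equilibrium reduce to Σ zᵢ(Kᵢ−1)/(1+β(Kᵢ−1)) = 0.
g(0) = ΣzᵢKᵢ − 1 = 0.0452 and g(1) = 1 − Σzᵢ/Kᵢ = -0.1644, so a root lies in (0, 1).
Newton–Raphson from β = 0.5:
  β = 0.5000: g = -0.05889, g' = -0.1991 → β = 0.2043
  β = 0.2043: g = 0.00078, g' = -0.2082 → β = 0.2080
Converged at β = 0.2080.

β = 0.2080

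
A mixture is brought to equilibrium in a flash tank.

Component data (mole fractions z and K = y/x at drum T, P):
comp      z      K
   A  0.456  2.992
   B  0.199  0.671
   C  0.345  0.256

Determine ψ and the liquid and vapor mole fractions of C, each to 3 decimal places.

Let ψ = V/F and solve Σ zᵢ(Kᵢ−1)/(1+ψ(Kᵢ−1)) = 0.
Check two-phase: ΣzᵢKᵢ = 1.586 > 1 and Σzᵢ/Kᵢ = 1.797 > 1, so g(0) = 0.586 > 0 and g(1) = -0.797 < 0.
Newton iteration, ψ⁰ = 0.45:
  ψ = 0.450: g = 0.0163, g' = -0.964 → ψ = 0.467
Converged at ψ = 0.467.
Compositions from xᵢ = zᵢ/(1+ψ(Kᵢ−1)), yᵢ = Kᵢxᵢ:
  A: x = 0.236, y = 0.707
  B: x = 0.235, y = 0.158
  C: x = 0.529, y = 0.135

ψ = 0.467, x_C = 0.529, y_C = 0.135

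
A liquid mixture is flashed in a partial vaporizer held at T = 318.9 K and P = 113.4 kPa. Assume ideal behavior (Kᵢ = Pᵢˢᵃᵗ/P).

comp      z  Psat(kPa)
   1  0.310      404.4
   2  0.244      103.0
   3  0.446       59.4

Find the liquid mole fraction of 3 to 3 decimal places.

x_3 = 0.618

Raoult's law: Kᵢ = Pᵢˢᵃᵗ/P = Pᵢˢᵃᵗ/113.4.
  K_1 = 404.4/113.4 = 3.56614, K_2 = 103.0/113.4 = 0.90829, K_3 = 59.4/113.4 = 0.52381
Newton iteration, V/F⁰ = 0.5:
  V/F = 0.500: g = 0.0462, g' = -0.568 → V/F = 0.581
  V/F = 0.581: g = 0.0019, g' = -0.524 → V/F = 0.585
Converged at V/F = 0.585.
Compositions from xᵢ = zᵢ/(1+V/F(Kᵢ−1)), yᵢ = Kᵢxᵢ:
  1: x = 0.124, y = 0.442
  2: x = 0.258, y = 0.234
  3: x = 0.618, y = 0.324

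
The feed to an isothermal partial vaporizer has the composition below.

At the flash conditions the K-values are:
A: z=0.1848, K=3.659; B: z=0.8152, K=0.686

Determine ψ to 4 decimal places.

Material balance + equilibrium reduce to Σ zᵢ(Kᵢ−1)/(1+ψ(Kᵢ−1)) = 0.
Check two-phase: ΣzᵢKᵢ = 1.2354 > 1 and Σzᵢ/Kᵢ = 1.2388 > 1, so g(0) = 0.2354 > 0 and g(1) = -0.2388 < 0.
Newton–Raphson from ψ = 0.49:
  ψ = 0.4900: g = -0.08914, g' = -0.3586 → ψ = 0.2414
  ψ = 0.2414: g = 0.02229, g' = -0.5787 → ψ = 0.2800
  ψ = 0.2800: g = 0.00105, g' = -0.5260 → ψ = 0.2819
Converged at ψ = 0.2820.

ψ = 0.2820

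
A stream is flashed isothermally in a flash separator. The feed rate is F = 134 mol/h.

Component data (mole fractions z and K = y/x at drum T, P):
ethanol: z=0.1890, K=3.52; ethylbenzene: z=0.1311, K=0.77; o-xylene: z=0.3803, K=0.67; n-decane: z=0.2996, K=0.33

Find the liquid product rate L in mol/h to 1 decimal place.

Rachford–Rice: g(V/F) = Σ zᵢ(Kᵢ−1)/(1+V/F(Kᵢ−1)) = 0.
Check two-phase: ΣzᵢKᵢ = 1.1199 > 1 and Σzᵢ/Kᵢ = 1.6994 > 1, so g(0) = 0.1199 > 0 and g(1) = -0.6994 < 0.
Newton–Raphson from V/F = 0.38:
  V/F = 0.3800: g = -0.20253, g' = -0.6177 → V/F = 0.0521
  V/F = 0.0521: g = 0.05476, g' = -1.1321 → V/F = 0.1005
  V/F = 0.1005: g = 0.00413, g' = -0.9703 → V/F = 0.1048
Converged at V/F = 0.1048.
Then V = V/F·F = 0.1048·134 = 14.0 mol/h and L = F − V = 120.0 mol/h.

L = 120.0 mol/h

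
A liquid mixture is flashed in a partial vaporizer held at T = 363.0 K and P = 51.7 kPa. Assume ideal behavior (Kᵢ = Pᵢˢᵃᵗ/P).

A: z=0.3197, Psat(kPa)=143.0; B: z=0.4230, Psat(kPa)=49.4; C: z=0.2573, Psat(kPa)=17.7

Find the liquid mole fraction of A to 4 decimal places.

x_A = 0.1616

Raoult's law: Kᵢ = Pᵢˢᵃᵗ/P = Pᵢˢᵃᵗ/51.7.
  K_A = 143.0/51.7 = 2.765957, K_B = 49.4/51.7 = 0.955513, K_C = 17.7/51.7 = 0.342360
Rachford–Rice: g(V/F) = Σ zᵢ(Kᵢ−1)/(1+V/F(Kᵢ−1)) = 0.
Check two-phase: ΣzᵢKᵢ = 1.3765 > 1 and Σzᵢ/Kᵢ = 1.3098 > 1, so g(0) = 0.3765 > 0 and g(1) = -0.3098 < 0.
Newton–Raphson from V/F = 0.5:
  V/F = 0.5000: g = 0.02848, g' = -0.5291 → V/F = 0.5538
Converged at V/F = 0.5538.
Compositions from xᵢ = zᵢ/(1+V/F(Kᵢ−1)), yᵢ = Kᵢxᵢ:
  A: x = 0.1616, y = 0.4471
  B: x = 0.4337, y = 0.4144
  C: x = 0.4047, y = 0.1385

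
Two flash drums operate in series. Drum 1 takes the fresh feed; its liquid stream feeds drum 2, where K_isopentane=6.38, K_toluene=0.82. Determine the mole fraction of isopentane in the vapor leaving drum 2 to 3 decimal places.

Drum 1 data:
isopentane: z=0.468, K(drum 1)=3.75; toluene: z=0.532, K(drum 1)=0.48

y_isopentane (drum 2) = 0.207

Drum 1:
Material balance + equilibrium reduce to Σ zᵢ(Kᵢ−1)/(1+ψ₁(Kᵢ−1)) = 0.
Check two-phase: ΣzᵢKᵢ = 2.010 > 1 and Σzᵢ/Kᵢ = 1.233 > 1, so g(0) = 1.010 > 0 and g(1) = -0.233 < 0.
Binary case is linear: z₁(K₁−1)(1+ψ₁(K₂−1)) + z₂(K₂−1)(1+ψ₁(K₁−1)) = 0
⇒ ψ₁ = [z₁(K₁−1)+z₂(K₂−1)] / [−(K₁−1)(K₂−1)] = 1.0104/1.4300 = 0.707
Drum-1 compositions:
  isopentane: x = 0.159, y = 0.596
  toluene: x = 0.841, y = 0.404
Drum-2 feed = drum-1 liquid: z₂ = (0.1590, 0.8410).
Drum 2:
Let ψ₂ = V/F and solve Σ zᵢ(Kᵢ−1)/(1+ψ₂(Kᵢ−1)) = 0.
Feasibility: ΣzᵢKᵢ = 1.704, Σzᵢ/Kᵢ = 1.051 — both > 1, two phases present.
Binary case is linear: z₁(K₁−1)(1+ψ₂(K₂−1)) + z₂(K₂−1)(1+ψ₂(K₁−1)) = 0
⇒ ψ₂ = [z₁(K₁−1)+z₂(K₂−1)] / [−(K₁−1)(K₂−1)] = 0.7042/0.9684 = 0.727
  isopentane: x = 0.032, y = 0.207
  toluene: x = 0.968, y = 0.793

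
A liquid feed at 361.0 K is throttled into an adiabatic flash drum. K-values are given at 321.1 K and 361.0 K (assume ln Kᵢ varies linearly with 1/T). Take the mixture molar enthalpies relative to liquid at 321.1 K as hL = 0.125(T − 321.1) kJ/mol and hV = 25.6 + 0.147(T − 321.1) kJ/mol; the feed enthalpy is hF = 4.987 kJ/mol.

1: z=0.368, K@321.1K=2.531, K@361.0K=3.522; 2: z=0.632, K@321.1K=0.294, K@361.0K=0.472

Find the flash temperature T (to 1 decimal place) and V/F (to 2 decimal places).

Adiabatic flash: solve Rachford–Rice at each trial T, then check hF = ψ·hV(T) + (1−ψ)·hL(T).
  T = 321.1 K: K = (2.531, 0.294), RR gives ψ = 0.108, H_out = 2.776 kJ/mol
  T = 361.0 K: K = (3.522, 0.472), RR gives ψ = 0.446, H_out = 16.807 kJ/mol
  T = 341.1 K: K = (3.016, 0.378), RR gives ψ = 0.278, H_out = 9.741 kJ/mol
  T = 331.1 K: K = (2.770, 0.335), RR gives ψ = 0.196, H_out = 6.311 kJ/mol
  T = 326.1 K: K = (2.650, 0.314), RR gives ψ = 0.153, H_out = 4.567 kJ/mol
  T = 328.6 K: K = (2.710, 0.324), RR gives ψ = 0.175, H_out = 5.443 kJ/mol
  T = 327.4 K: K = (2.681, 0.319), RR gives ψ = 0.165, H_out = 5.024 kJ/mol
Linear interpolation between T = 326.1 (H_out = 4.567) and T = 327.4 (H_out = 5.024) on hF = 4.987 gives T ≈ 327.3 K, at which ψ = 0.16.

T = 327.3 K, V/F = 0.16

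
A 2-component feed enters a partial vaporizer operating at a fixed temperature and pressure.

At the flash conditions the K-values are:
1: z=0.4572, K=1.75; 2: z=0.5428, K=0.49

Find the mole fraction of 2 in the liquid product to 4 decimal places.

Iterate (Newton) starting at β = 0.5:
  β = 0.5000: g = -0.12220, g' = -0.3904 → β = 0.1870
  β = 0.1870: g = -0.00528, g' = -0.3703 → β = 0.1727
Converged at β = 0.1727.
Compositions from xᵢ = zᵢ/(1+β(Kᵢ−1)), yᵢ = Kᵢxᵢ:
  1: x = 0.4048, y = 0.7083
  2: x = 0.5952, y = 0.2917

x_2 = 0.5952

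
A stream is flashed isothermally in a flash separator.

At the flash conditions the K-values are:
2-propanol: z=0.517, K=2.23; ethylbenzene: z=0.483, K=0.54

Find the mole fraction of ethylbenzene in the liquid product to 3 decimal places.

x_ethylbenzene = 0.728

Rachford–Rice: g(ψ) = Σ zᵢ(Kᵢ−1)/(1+ψ(Kᵢ−1)) = 0.
Feasibility: ΣzᵢKᵢ = 1.414, Σzᵢ/Kᵢ = 1.126 — both > 1, two phases present.
Binary case is linear: z₁(K₁−1)(1+ψ(K₂−1)) + z₂(K₂−1)(1+ψ(K₁−1)) = 0
⇒ ψ = [z₁(K₁−1)+z₂(K₂−1)] / [−(K₁−1)(K₂−1)] = 0.4137/0.5658 = 0.731
Compositions from xᵢ = zᵢ/(1+ψ(Kᵢ−1)), yᵢ = Kᵢxᵢ:
  2-propanol: x = 0.272, y = 0.607
  ethylbenzene: x = 0.728, y = 0.393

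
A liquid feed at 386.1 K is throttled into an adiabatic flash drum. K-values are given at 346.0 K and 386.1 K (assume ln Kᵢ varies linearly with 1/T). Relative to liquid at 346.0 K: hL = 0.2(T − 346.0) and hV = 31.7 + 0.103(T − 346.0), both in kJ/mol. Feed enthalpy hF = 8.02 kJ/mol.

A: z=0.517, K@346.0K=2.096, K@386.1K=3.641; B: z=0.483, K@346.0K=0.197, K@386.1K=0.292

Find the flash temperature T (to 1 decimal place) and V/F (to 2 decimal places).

T = 348.6 K, V/F = 0.24

Adiabatic flash: solve Rachford–Rice at each trial T, then check hF = ψ·hV(T) + (1−ψ)·hL(T).
  T = 346.0 K: K = (2.096, 0.197), RR gives ψ = 0.203, H_out = 6.440 kJ/mol
  T = 386.1 K: K = (3.641, 0.292), RR gives ψ = 0.547, H_out = 23.242 kJ/mol
  T = 366.1 K: K = (2.807, 0.243), RR gives ψ = 0.415, H_out = 16.372 kJ/mol
  T = 356.1 K: K = (2.437, 0.219), RR gives ψ = 0.326, H_out = 12.041 kJ/mol
  T = 351.1 K: K = (2.264, 0.208), RR gives ψ = 0.271, H_out = 9.473 kJ/mol
  T = 348.6 K: K = (2.181, 0.203), RR gives ψ = 0.239, H_out = 8.047 kJ/mol
  T = 347.3 K: K = (2.138, 0.200), RR gives ψ = 0.222, H_out = 7.261 kJ/mol
Linear interpolation between T = 347.3 (H_out = 7.261) and T = 348.6 (H_out = 8.047) on hF = 8.02 gives T ≈ 348.6 K, at which ψ = 0.24.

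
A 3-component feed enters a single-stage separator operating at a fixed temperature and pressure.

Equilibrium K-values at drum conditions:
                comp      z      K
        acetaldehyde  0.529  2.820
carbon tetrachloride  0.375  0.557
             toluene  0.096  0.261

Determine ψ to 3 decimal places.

ψ = 0.749

Material balance + equilibrium reduce to Σ zᵢ(Kᵢ−1)/(1+ψ(Kᵢ−1)) = 0.
Check two-phase: ΣzᵢKᵢ = 1.726 > 1 and Σzᵢ/Kᵢ = 1.229 > 1, so g(0) = 0.726 > 0 and g(1) = -0.229 < 0.
Iterate (Newton) starting at ψ = 0.5:
  ψ = 0.500: g = 0.1782, g' = -0.734 → ψ = 0.743
  ψ = 0.743: g = 0.0044, g' = -0.738 → ψ = 0.749
Converged at ψ = 0.749.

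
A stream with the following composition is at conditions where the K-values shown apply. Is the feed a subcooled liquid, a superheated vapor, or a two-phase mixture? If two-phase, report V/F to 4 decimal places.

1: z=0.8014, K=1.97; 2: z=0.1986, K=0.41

superheated vapor

ΣzᵢKᵢ = 1.6602; Σzᵢ/Kᵢ = 0.8912.
Since Σzᵢ/Kᵢ < 1 the mixture is above its dew point — single vapor phase.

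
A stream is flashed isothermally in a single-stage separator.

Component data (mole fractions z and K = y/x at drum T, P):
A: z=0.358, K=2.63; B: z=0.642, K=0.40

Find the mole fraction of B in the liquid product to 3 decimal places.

Let ψ = V/F and solve Σ zᵢ(Kᵢ−1)/(1+ψ(Kᵢ−1)) = 0.
Feasibility: ΣzᵢKᵢ = 1.198, Σzᵢ/Kᵢ = 1.741 — both > 1, two phases present.
Newton iteration, ψ⁰ = 0.43:
  ψ = 0.430: g = -0.1761, g' = -0.749 → ψ = 0.195
  ψ = 0.195: g = 0.0067, g' = -0.844 → ψ = 0.203
Converged at ψ = 0.203.
Compositions from xᵢ = zᵢ/(1+ψ(Kᵢ−1)), yᵢ = Kᵢxᵢ:
  A: x = 0.269, y = 0.708
  B: x = 0.731, y = 0.292

x_B = 0.731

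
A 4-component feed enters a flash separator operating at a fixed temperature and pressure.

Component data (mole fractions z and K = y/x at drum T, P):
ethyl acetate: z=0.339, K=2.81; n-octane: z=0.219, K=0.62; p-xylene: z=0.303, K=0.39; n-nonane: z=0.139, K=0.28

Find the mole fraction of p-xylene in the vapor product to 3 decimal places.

y_p-xylene = 0.138

Let ψ = V/F and solve Σ zᵢ(Kᵢ−1)/(1+ψ(Kᵢ−1)) = 0.
Feasibility: ΣzᵢKᵢ = 1.245, Σzᵢ/Kᵢ = 1.747 — both > 1, two phases present.
Newton iteration, ψ⁰ = 0.5:
  ψ = 0.500: g = -0.2030, g' = -0.764 → ψ = 0.234
  ψ = 0.234: g = 0.0036, g' = -0.844 → ψ = 0.238
Converged at ψ = 0.238.
Compositions from xᵢ = zᵢ/(1+ψ(Kᵢ−1)), yᵢ = Kᵢxᵢ:
  ethyl acetate: x = 0.237, y = 0.665
  n-octane: x = 0.241, y = 0.149
  p-xylene: x = 0.355, y = 0.138
  n-nonane: x = 0.168, y = 0.047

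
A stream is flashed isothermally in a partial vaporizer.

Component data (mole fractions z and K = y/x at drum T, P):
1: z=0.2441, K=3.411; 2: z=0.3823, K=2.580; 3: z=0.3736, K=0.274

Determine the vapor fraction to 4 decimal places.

ψ = 0.6618

Iterate (Newton) starting at ψ = 0.34:
  ψ = 0.3400: g = 0.35623, g' = -1.1795 → ψ = 0.6420
  ψ = 0.6420: g = 0.02282, g' = -1.1446 → ψ = 0.6620
  ψ = 0.6620: g = -0.00023, g' = -1.1684 → ψ = 0.6618
Converged at ψ = 0.6618.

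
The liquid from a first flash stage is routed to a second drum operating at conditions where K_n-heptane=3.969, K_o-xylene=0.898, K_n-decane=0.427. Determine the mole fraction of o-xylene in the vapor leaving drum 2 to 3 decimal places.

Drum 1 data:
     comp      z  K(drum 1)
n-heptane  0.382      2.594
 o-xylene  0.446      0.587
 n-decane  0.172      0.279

Drum 1:
Newton iteration, ψ₁⁰ = 0.5:
  ψ₁ = 0.500: g = -0.0872, g' = -0.640 → ψ₁ = 0.364
  ψ₁ = 0.364: g = 0.0006, g' = -0.659 → ψ₁ = 0.365
Converged at ψ₁ = 0.365.
Drum-1 compositions:
  n-heptane: x = 0.242, y = 0.627
  o-xylene: x = 0.525, y = 0.308
  n-decane: x = 0.233, y = 0.065
Drum-2 feed = drum-1 liquid: z₂ = (0.2416, 0.5251, 0.2333).
Drum 2:
Material balance + equilibrium reduce to Σ zᵢ(Kᵢ−1)/(1+ψ₂(Kᵢ−1)) = 0.
Feasibility: ΣzᵢKᵢ = 1.530, Σzᵢ/Kᵢ = 1.192 — both > 1, two phases present.
Iterate (Newton) starting at ψ₂ = 0.5:
  ψ₂ = 0.500: g = 0.0449, g' = -0.502 → ψ₂ = 0.589
  ψ₂ = 0.589: g = 0.0019, g' = -0.462 → ψ₂ = 0.594
Converged at ψ₂ = 0.594.
  n-heptane: x = 0.087, y = 0.347
  o-xylene: x = 0.559, y = 0.502
  n-decane: x = 0.354, y = 0.151

y_o-xylene (drum 2) = 0.502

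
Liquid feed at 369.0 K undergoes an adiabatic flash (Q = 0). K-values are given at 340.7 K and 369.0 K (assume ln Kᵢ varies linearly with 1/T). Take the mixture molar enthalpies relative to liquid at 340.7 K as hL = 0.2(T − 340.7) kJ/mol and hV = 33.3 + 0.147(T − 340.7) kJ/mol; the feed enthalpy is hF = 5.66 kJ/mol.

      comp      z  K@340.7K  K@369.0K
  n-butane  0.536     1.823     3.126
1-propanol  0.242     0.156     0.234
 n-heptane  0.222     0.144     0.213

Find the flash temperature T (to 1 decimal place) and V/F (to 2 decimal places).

T = 344.1 K, V/F = 0.15

Adiabatic flash: solve Rachford–Rice at each trial T, then check hF = ψ·hV(T) + (1−ψ)·hL(T).
  T = 340.7 K: K = (1.823, 0.156, 0.144), RR gives ψ = 0.067, H_out = 2.231 kJ/mol
  T = 369.0 K: K = (3.126, 0.234, 0.213), RR gives ψ = 0.472, H_out = 20.681 kJ/mol
  T = 354.9 K: K = (2.415, 0.193, 0.177), RR gives ψ = 0.330, H_out = 13.575 kJ/mol
  T = 347.8 K: K = (2.104, 0.174, 0.160), RR gives ψ = 0.223, H_out = 8.774 kJ/mol
  T = 344.2 K: K = (1.958, 0.165, 0.152), RR gives ψ = 0.153, H_out = 5.754 kJ/mol
  T = 342.4 K: K = (1.888, 0.160, 0.148), RR gives ψ = 0.111, H_out = 4.028 kJ/mol
Linear interpolation between T = 342.4 (H_out = 4.028) and T = 344.2 (H_out = 5.754) on hF = 5.66 gives T ≈ 344.1 K, at which ψ = 0.15.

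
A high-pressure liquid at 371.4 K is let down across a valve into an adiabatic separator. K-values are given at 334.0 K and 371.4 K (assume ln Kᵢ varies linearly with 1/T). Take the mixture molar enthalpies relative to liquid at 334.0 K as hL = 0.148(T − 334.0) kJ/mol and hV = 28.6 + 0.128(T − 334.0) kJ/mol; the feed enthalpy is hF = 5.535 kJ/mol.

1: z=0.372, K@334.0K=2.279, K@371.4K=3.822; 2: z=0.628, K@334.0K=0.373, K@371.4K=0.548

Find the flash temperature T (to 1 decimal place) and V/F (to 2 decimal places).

Adiabatic flash: solve Rachford–Rice at each trial T, then check hF = ψ·hV(T) + (1−ψ)·hL(T).
  T = 334.0 K: K = (2.279, 0.373), RR gives ψ = 0.102, H_out = 2.926 kJ/mol
  T = 371.4 K: K = (3.822, 0.548), RR gives ψ = 0.600, H_out = 22.260 kJ/mol
  T = 352.7 K: K = (2.992, 0.457), RR gives ψ = 0.370, H_out = 13.197 kJ/mol
  T = 343.4 K: K = (2.623, 0.414), RR gives ψ = 0.248, H_out = 8.437 kJ/mol
  T = 338.7 K: K = (2.447, 0.393), RR gives ψ = 0.179, H_out = 5.805 kJ/mol
  T = 336.4 K: K = (2.364, 0.383), RR gives ψ = 0.143, H_out = 4.433 kJ/mol
Linear interpolation between T = 336.4 (H_out = 4.433) and T = 338.7 (H_out = 5.805) on hF = 5.535 gives T ≈ 338.2 K, at which ψ = 0.17.

T = 338.2 K, V/F = 0.17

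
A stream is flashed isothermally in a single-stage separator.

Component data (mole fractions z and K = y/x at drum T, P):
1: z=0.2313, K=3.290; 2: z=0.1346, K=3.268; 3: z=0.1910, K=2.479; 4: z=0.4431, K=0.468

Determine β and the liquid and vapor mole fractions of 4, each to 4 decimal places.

β = 0.8205, x_4 = 0.7863, y_4 = 0.3680

Iterate (Newton) starting at β = 0.5:
  β = 0.5000: g = 0.23123, g' = -0.7865 → β = 0.7940
  β = 0.7940: g = 0.01874, g' = -0.7053 → β = 0.8206
  β = 0.8206: g = -0.00007, g' = -0.7112 → β = 0.8205
Converged at β = 0.8205.
Compositions from xᵢ = zᵢ/(1+β(Kᵢ−1)), yᵢ = Kᵢxᵢ:
  1: x = 0.0803, y = 0.2643
  2: x = 0.0470, y = 0.1538
  3: x = 0.0863, y = 0.2139
  4: x = 0.7863, y = 0.3680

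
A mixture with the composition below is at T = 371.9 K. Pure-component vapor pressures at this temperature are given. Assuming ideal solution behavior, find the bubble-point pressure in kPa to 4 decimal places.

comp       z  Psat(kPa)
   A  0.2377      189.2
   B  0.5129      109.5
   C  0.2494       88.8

At the bubble point ψ → 0, so ΣzᵢKᵢ = 1 with Kᵢ = Pᵢˢᵃᵗ/P ⇒ P = ΣzᵢPᵢˢᵃᵗ.
P = 0.2377·189.2 + 0.5129·109.5 + 0.2494·88.8 = 123.2821 kPa

Pbub = 123.2821 kPa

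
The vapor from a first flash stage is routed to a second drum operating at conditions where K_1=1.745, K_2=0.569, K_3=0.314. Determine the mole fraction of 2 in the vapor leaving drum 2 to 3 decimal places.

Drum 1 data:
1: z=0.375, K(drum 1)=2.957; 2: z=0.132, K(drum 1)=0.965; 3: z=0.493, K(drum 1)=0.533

y_2 (drum 2) = 0.078

Drum 1:
Rachford–Rice: g(ψ₁) = Σ zᵢ(Kᵢ−1)/(1+ψ₁(Kᵢ−1)) = 0.
g(0) = ΣzᵢKᵢ − 1 = 0.499 and g(1) = 1 − Σzᵢ/Kᵢ = -0.189, so a root lies in (0, 1).
Iterate (Newton) starting at ψ₁ = 0.66:
  ψ₁ = 0.660: g = -0.0173, g' = -0.498 → ψ₁ = 0.625
  ψ₁ = 0.625: g = 0.0001, g' = -0.505 → ψ₁ = 0.626
Converged at ψ₁ = 0.626.
Drum-1 compositions:
  1: x = 0.169, y = 0.499
  2: x = 0.135, y = 0.130
  3: x = 0.696, y = 0.371
Drum-2 feed = drum-1 vapor: z₂ = (0.4986, 0.1302, 0.3712).
Drum 2:
Newton iteration, ψ₂⁰ = 0.5:
  ψ₂ = 0.500: g = -0.1885, g' = -0.591 → ψ₂ = 0.181
  ψ₂ = 0.181: g = -0.0243, g' = -0.471 → ψ₂ = 0.129
Converged at ψ₂ = 0.129.
  1: x = 0.455, y = 0.794
  2: x = 0.138, y = 0.078
  3: x = 0.407, y = 0.128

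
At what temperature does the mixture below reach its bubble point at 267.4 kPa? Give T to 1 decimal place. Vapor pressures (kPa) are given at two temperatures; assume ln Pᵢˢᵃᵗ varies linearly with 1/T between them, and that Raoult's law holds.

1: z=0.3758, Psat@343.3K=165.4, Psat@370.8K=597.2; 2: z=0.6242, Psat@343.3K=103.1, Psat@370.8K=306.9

Bubble-point temperature: ΣzᵢPᵢˢᵃᵗ(T) = P. Interpolate ln Pᵢˢᵃᵗ = aᵢ + bᵢ/T.
  T = 343.3 K: ΣzᵢPᵢˢᵃᵗ = 126.51 kPa
  T = 370.8 K: ΣzᵢPᵢˢᵃᵗ = 415.99 kPa
  T = 357.1 K: ΣzᵢPᵢˢᵃᵗ = 234.96 kPa
  T = 364.0 K: ΣzᵢPᵢˢᵃᵗ = 314.90 kPa
  T = 360.6 K: ΣzᵢPᵢˢᵃᵗ = 272.95 kPa
  T = 358.9 K: ΣzᵢPᵢˢᵃᵗ = 253.88 kPa
Interpolating between 358.9 K and 360.6 K gives T ≈ 360.1 K.

T = 360.1 K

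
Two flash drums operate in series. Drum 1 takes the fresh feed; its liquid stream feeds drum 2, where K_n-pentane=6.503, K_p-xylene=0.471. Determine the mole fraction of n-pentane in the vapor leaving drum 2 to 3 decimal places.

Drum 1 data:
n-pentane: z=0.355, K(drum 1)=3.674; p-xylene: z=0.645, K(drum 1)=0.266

Drum 1:
Rachford–Rice: g(ψ₁) = Σ zᵢ(Kᵢ−1)/(1+ψ₁(Kᵢ−1)) = 0.
g(0) = ΣzᵢKᵢ − 1 = 0.476 and g(1) = 1 − Σzᵢ/Kᵢ = -1.521, so a root lies in (0, 1).
Binary case is linear: z₁(K₁−1)(1+ψ₁(K₂−1)) + z₂(K₂−1)(1+ψ₁(K₁−1)) = 0
⇒ ψ₁ = [z₁(K₁−1)+z₂(K₂−1)] / [−(K₁−1)(K₂−1)] = 0.4758/1.9627 = 0.242
Drum-1 compositions:
  n-pentane: x = 0.215, y = 0.791
  p-xylene: x = 0.785, y = 0.209
Drum-2 feed = drum-1 liquid: z₂ = (0.2154, 0.7846).
Drum 2:
Rachford–Rice: g(ψ₂) = Σ zᵢ(Kᵢ−1)/(1+ψ₂(Kᵢ−1)) = 0.
Feasibility: ΣzᵢKᵢ = 1.770, Σzᵢ/Kᵢ = 1.699 — both > 1, two phases present.
Newton–Raphson from ψ₂ = 0.58:
  ψ₂ = 0.580: g = -0.3160, g' = -0.828 → ψ₂ = 0.198
  ψ₂ = 0.198: g = 0.1029, g' = -1.765 → ψ₂ = 0.257
  ψ₂ = 0.257: g = 0.0110, g' = -1.415 → ψ₂ = 0.264
  ψ₂ = 0.264: g = 0.0001, g' = -1.379 → ψ₂ = 0.265
Converged at ψ₂ = 0.265.
  n-pentane: x = 0.088, y = 0.570
  p-xylene: x = 0.912, y = 0.430

y_n-pentane (drum 2) = 0.570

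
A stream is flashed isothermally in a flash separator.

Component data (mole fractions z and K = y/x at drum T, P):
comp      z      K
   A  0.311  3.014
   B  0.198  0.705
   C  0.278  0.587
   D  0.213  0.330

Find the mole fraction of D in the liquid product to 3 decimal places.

x_D = 0.272

Material balance + equilibrium reduce to Σ zᵢ(Kᵢ−1)/(1+ψ(Kᵢ−1)) = 0.
g(0) = ΣzᵢKᵢ − 1 = 0.310 and g(1) = 1 − Σzᵢ/Kᵢ = -0.503, so a root lies in (0, 1).
Newton iteration, ψ⁰ = 0.5:
  ψ = 0.500: g = -0.1157, g' = -0.628 → ψ = 0.316
  ψ = 0.316: g = 0.0054, g' = -0.709 → ψ = 0.323
Converged at ψ = 0.323.
Compositions from xᵢ = zᵢ/(1+ψ(Kᵢ−1)), yᵢ = Kᵢxᵢ:
  A: x = 0.188, y = 0.568
  B: x = 0.219, y = 0.154
  C: x = 0.321, y = 0.188
  D: x = 0.272, y = 0.090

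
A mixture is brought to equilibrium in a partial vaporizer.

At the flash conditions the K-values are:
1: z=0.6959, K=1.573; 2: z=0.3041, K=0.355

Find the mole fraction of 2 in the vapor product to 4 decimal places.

y_2 = 0.1670

Let ψ = V/F and solve Σ zᵢ(Kᵢ−1)/(1+ψ(Kᵢ−1)) = 0.
Feasibility: ΣzᵢKᵢ = 1.2026, Σzᵢ/Kᵢ = 1.2990 — both > 1, two phases present.
Iterate (Newton) starting at ψ = 0.5:
  ψ = 0.5000: g = 0.02044, g' = -0.4137 → ψ = 0.5494
  ψ = 0.5494: g = -0.00053, g' = -0.4357 → ψ = 0.5482
Converged at ψ = 0.5482.
Compositions from xᵢ = zᵢ/(1+ψ(Kᵢ−1)), yᵢ = Kᵢxᵢ:
  1: x = 0.5296, y = 0.8330
  2: x = 0.4704, y = 0.1670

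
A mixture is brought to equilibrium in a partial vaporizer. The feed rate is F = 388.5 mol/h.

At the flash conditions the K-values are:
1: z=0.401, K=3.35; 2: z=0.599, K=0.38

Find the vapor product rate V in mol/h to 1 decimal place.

V = 152.2 mol/h

Rachford–Rice: g(V/F) = Σ zᵢ(Kᵢ−1)/(1+V/F(Kᵢ−1)) = 0.
Check two-phase: ΣzᵢKᵢ = 1.571 > 1 and Σzᵢ/Kᵢ = 1.696 > 1, so g(0) = 0.571 > 0 and g(1) = -0.696 < 0.
Binary case is linear: z₁(K₁−1)(1+V/F(K₂−1)) + z₂(K₂−1)(1+V/F(K₁−1)) = 0
⇒ V/F = [z₁(K₁−1)+z₂(K₂−1)] / [−(K₁−1)(K₂−1)] = 0.5710/1.4570 = 0.392
Then V = V/F·F = 0.3919·388.5 = 152.2 mol/h and L = F − V = 236.3 mol/h.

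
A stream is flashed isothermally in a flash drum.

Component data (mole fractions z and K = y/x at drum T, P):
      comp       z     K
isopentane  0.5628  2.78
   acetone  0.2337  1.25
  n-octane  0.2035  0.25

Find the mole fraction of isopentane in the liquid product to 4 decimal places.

Let ψ = V/F and solve Σ zᵢ(Kᵢ−1)/(1+ψ(Kᵢ−1)) = 0.
Check two-phase: ΣzᵢKᵢ = 1.9076 > 1 and Σzᵢ/Kᵢ = 1.2034 > 1, so g(0) = 0.9076 > 0 and g(1) = -0.2034 < 0.
Newton–Raphson from ψ = 0.5:
  ψ = 0.5000: g = 0.33778, g' = -0.8038 → ψ = 0.9202
  ψ = 0.9202: g = -0.06538, g' = -1.4584 → ψ = 0.8754
  ψ = 0.8754: g = -0.00487, g' = -1.2528 → ψ = 0.8715
Converged at ψ = 0.8715.
Compositions from xᵢ = zᵢ/(1+ψ(Kᵢ−1)), yᵢ = Kᵢxᵢ:
  isopentane: x = 0.2206, y = 0.6133
  acetone: x = 0.1919, y = 0.2399
  n-octane: x = 0.5875, y = 0.1469

x_isopentane = 0.2206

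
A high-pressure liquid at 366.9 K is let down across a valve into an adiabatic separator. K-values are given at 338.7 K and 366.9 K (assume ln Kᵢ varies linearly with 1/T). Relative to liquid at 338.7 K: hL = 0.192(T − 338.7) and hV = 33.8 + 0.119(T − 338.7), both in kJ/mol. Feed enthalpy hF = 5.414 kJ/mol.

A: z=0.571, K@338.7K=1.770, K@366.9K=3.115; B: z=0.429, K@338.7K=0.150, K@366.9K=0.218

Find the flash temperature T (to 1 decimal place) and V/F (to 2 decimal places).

T = 340.1 K, V/F = 0.15

Adiabatic flash: solve Rachford–Rice at each trial T, then check hF = ψ·hV(T) + (1−ψ)·hL(T).
  T = 338.7 K: K = (1.770, 0.150), RR gives ψ = 0.115, H_out = 3.874 kJ/mol
  T = 366.9 K: K = (3.115, 0.218), RR gives ψ = 0.527, H_out = 22.153 kJ/mol
  T = 352.8 K: K = (2.375, 0.182), RR gives ψ = 0.386, H_out = 15.362 kJ/mol
  T = 345.8 K: K = (2.059, 0.166), RR gives ψ = 0.279, H_out = 10.654 kJ/mol
  T = 342.2 K: K = (1.908, 0.158), RR gives ψ = 0.206, H_out = 7.567 kJ/mol
  T = 340.4 K: K = (1.836, 0.154), RR gives ψ = 0.162, H_out = 5.771 kJ/mol
Linear interpolation between T = 338.7 (H_out = 3.874) and T = 340.4 (H_out = 5.771) on hF = 5.414 gives T ≈ 340.1 K, at which ψ = 0.15.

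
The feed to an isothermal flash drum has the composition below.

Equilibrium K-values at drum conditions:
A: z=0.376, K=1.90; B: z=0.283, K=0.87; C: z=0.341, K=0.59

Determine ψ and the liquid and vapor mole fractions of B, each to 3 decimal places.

Material balance + equilibrium reduce to Σ zᵢ(Kᵢ−1)/(1+ψ(Kᵢ−1)) = 0.
Check two-phase: ΣzᵢKᵢ = 1.162 > 1 and Σzᵢ/Kᵢ = 1.101 > 1, so g(0) = 0.162 > 0 and g(1) = -0.101 < 0.
Iterate (Newton) starting at ψ = 0.54:
  ψ = 0.540: g = 0.0086, g' = -0.238 → ψ = 0.576
Converged at ψ = 0.576.
Compositions from xᵢ = zᵢ/(1+ψ(Kᵢ−1)), yᵢ = Kᵢxᵢ:
  A: x = 0.248, y = 0.470
  B: x = 0.306, y = 0.266
  C: x = 0.446, y = 0.263

ψ = 0.576, x_B = 0.306, y_B = 0.266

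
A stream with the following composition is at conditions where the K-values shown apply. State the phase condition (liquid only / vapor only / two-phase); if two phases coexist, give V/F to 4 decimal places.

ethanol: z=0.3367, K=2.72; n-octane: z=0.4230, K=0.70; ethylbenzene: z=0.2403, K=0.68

two-phase, V/F = 0.7099

ΣzᵢKᵢ = 1.3753; Σzᵢ/Kᵢ = 1.0815.
Both exceed 1, so a two-phase solution exists.
Let ψ = V/F and solve Σ zᵢ(Kᵢ−1)/(1+ψ(Kᵢ−1)) = 0.
Iterate (Newton) starting at ψ = 0.69:
  ψ = 0.6900: g = 0.00612, g' = -0.3094 → ψ = 0.7098
  ψ = 0.7098: g = 0.00005, g' = -0.3046 → ψ = 0.7099
Converged at ψ = 0.7099.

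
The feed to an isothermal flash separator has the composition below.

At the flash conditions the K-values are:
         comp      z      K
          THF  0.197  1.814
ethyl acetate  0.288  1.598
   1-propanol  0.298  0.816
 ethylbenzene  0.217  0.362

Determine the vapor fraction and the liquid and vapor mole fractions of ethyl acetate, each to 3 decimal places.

Material balance + equilibrium reduce to Σ zᵢ(Kᵢ−1)/(1+ψ(Kᵢ−1)) = 0.
Feasibility: ΣzᵢKᵢ = 1.139, Σzᵢ/Kᵢ = 1.253 — both > 1, two phases present.
Iterate (Newton) starting at ψ = 0.36:
  ψ = 0.360: g = 0.0273, g' = -0.308 → ψ = 0.449
  ψ = 0.449: g = -0.0004, g' = -0.319 → ψ = 0.447
Converged at ψ = 0.447.
Compositions from xᵢ = zᵢ/(1+ψ(Kᵢ−1)), yᵢ = Kᵢxᵢ:
  THF: x = 0.144, y = 0.262
  ethyl acetate: x = 0.227, y = 0.363
  1-propanol: x = 0.325, y = 0.265
  ethylbenzene: x = 0.304, y = 0.110

ψ = 0.447, x_ethyl acetate = 0.227, y_ethyl acetate = 0.363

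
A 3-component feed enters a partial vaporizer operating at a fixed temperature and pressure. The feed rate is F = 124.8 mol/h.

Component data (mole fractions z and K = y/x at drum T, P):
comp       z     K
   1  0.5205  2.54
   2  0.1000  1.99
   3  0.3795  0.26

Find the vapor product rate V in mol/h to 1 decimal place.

V = 71.7 mol/h

Newton–Raphson from V/F = 0.43:
  V/F = 0.4300: g = 0.13978, g' = -0.9421 → V/F = 0.5784
  V/F = 0.5784: g = -0.00405, g' = -1.0201 → V/F = 0.5744
Converged at V/F = 0.5744.
Then V = V/F·F = 0.5744·124.8 = 71.7 mol/h and L = F − V = 53.1 mol/h.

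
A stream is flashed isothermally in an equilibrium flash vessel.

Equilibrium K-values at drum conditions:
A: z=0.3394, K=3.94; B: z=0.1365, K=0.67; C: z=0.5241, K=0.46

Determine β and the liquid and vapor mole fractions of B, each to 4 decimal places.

Let β = V/F and solve Σ zᵢ(Kᵢ−1)/(1+β(Kᵢ−1)) = 0.
g(0) = ΣzᵢKᵢ − 1 = 0.6698 and g(1) = 1 − Σzᵢ/Kᵢ = -0.4292, so a root lies in (0, 1).
Iterate (Newton) starting at β = 0.65:
  β = 0.6500: g = -0.15064, g' = -0.7331 → β = 0.4445
  β = 0.4445: g = 0.00735, g' = -0.8363 → β = 0.4533
  β = 0.4533: g = 0.00004, g' = -0.8276 → β = 0.4534
Converged at β = 0.4534.
Compositions from xᵢ = zᵢ/(1+β(Kᵢ−1)), yᵢ = Kᵢxᵢ:
  A: x = 0.1455, y = 0.5732
  B: x = 0.1605, y = 0.1075
  C: x = 0.6940, y = 0.3192

β = 0.4534, x_B = 0.1605, y_B = 0.1075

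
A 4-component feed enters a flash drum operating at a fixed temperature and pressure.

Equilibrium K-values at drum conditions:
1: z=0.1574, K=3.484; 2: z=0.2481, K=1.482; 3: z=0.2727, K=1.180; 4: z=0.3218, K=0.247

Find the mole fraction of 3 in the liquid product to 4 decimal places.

x_3 = 0.2547

Let β = V/F and solve Σ zᵢ(Kᵢ−1)/(1+β(Kᵢ−1)) = 0.
Feasibility: ΣzᵢKᵢ = 1.3173, Σzᵢ/Kᵢ = 1.7465 — both > 1, two phases present.
Newton iteration, β⁰ = 0.64:
  β = 0.6400: g = -0.18134, g' = -0.8654 → β = 0.4305
  β = 0.4305: g = -0.02498, g' = -0.6734 → β = 0.3934
  β = 0.3934: g = -0.00017, g' = -0.6653 → β = 0.3931
Converged at β = 0.3931.
Compositions from xᵢ = zᵢ/(1+β(Kᵢ−1)), yᵢ = Kᵢxᵢ:
  1: x = 0.0796, y = 0.2775
  2: x = 0.2086, y = 0.3091
  3: x = 0.2547, y = 0.3005
  4: x = 0.4571, y = 0.1129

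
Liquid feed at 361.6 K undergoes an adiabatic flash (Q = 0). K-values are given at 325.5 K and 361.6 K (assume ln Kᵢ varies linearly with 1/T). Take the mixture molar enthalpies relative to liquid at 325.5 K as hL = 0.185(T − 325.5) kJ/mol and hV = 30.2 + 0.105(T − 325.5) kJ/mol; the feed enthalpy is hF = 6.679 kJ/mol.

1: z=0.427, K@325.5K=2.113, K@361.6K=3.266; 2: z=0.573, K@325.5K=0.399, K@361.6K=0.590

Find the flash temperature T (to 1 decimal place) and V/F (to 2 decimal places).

Adiabatic flash: solve Rachford–Rice at each trial T, then check hF = ψ·hV(T) + (1−ψ)·hL(T).
  T = 325.5 K: K = (2.113, 0.399), RR gives ψ = 0.196, H_out = 5.909 kJ/mol
  T = 361.6 K: K = (3.266, 0.590), RR gives ψ = 0.789, H_out = 28.217 kJ/mol
  T = 343.6 K: K = (2.659, 0.490), RR gives ψ = 0.493, H_out = 17.512 kJ/mol
  T = 334.6 K: K = (2.379, 0.444), RR gives ψ = 0.352, H_out = 12.067 kJ/mol
  T = 330.1 K: K = (2.245, 0.421), RR gives ψ = 0.278, H_out = 9.141 kJ/mol
  T = 327.8 K: K = (2.179, 0.410), RR gives ψ = 0.238, H_out = 7.561 kJ/mol
Linear interpolation between T = 325.5 (H_out = 5.909) and T = 327.8 (H_out = 7.561) on hF = 6.679 gives T ≈ 326.6 K, at which ψ = 0.22.

T = 326.6 K, V/F = 0.22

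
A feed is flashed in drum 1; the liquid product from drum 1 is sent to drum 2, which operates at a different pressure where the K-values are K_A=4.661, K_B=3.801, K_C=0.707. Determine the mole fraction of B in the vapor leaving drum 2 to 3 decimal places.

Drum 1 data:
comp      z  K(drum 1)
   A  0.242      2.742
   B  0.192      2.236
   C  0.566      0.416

Drum 1:
Newton–Raphson from ψ₁ = 0.47:
  ψ₁ = 0.470: g = -0.0737, g' = -0.706 → ψ₁ = 0.366
  ψ₁ = 0.366: g = 0.0007, g' = -0.725 → ψ₁ = 0.367
Converged at ψ₁ = 0.367.
Drum-1 compositions:
  A: x = 0.148, y = 0.405
  B: x = 0.132, y = 0.295
  C: x = 0.720, y = 0.300
Drum-2 feed = drum-1 liquid: z₂ = (0.1477, 0.1321, 0.7202).
Drum 2:
Material balance + equilibrium reduce to Σ zᵢ(Kᵢ−1)/(1+ψ₂(Kᵢ−1)) = 0.
Check two-phase: ΣzᵢKᵢ = 1.700 > 1 and Σzᵢ/Kᵢ = 1.085 > 1, so g(0) = 0.700 > 0 and g(1) = -0.085 < 0.
Iterate (Newton) starting at ψ₂ = 0.5:
  ψ₂ = 0.500: g = 0.0980, g' = -0.512 → ψ₂ = 0.691
  ψ₂ = 0.691: g = 0.0145, g' = -0.376 → ψ₂ = 0.730
  ψ₂ = 0.730: g = 0.0003, g' = -0.359 → ψ₂ = 0.731
Converged at ψ₂ = 0.731.
  A: x = 0.040, y = 0.187
  B: x = 0.043, y = 0.165
  C: x = 0.916, y = 0.648

y_B (drum 2) = 0.165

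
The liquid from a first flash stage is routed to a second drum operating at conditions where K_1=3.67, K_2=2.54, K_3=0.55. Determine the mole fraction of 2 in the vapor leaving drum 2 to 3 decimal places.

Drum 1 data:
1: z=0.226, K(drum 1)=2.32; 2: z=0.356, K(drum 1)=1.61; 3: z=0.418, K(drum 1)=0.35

y_2 (drum 2) = 0.361

Drum 1:
Let ψ₁ = V/F and solve Σ zᵢ(Kᵢ−1)/(1+ψ₁(Kᵢ−1)) = 0.
g(0) = ΣzᵢKᵢ − 1 = 0.244 and g(1) = 1 − Σzᵢ/Kᵢ = -0.513, so a root lies in (0, 1).
Newton–Raphson from ψ₁ = 0.5:
  ψ₁ = 0.500: g = -0.0564, g' = -0.608 → ψ₁ = 0.407
  ψ₁ = 0.407: g = -0.0016, g' = -0.578 → ψ₁ = 0.405
Converged at ψ₁ = 0.405.
Drum-1 compositions:
  1: x = 0.147, y = 0.342
  2: x = 0.286, y = 0.460
  3: x = 0.567, y = 0.198
Drum-2 feed = drum-1 liquid: z₂ = (0.1473, 0.2855, 0.5671).
Drum 2:
Iterate (Newton) starting at ψ₂ = 0.42:
  ψ₂ = 0.420: g = 0.1377, g' = -0.658 → ψ₂ = 0.629
  ψ₂ = 0.629: g = 0.0140, g' = -0.544 → ψ₂ = 0.655
Converged at ψ₂ = 0.655.
  1: x = 0.054, y = 0.197
  2: x = 0.142, y = 0.361
  3: x = 0.804, y = 0.442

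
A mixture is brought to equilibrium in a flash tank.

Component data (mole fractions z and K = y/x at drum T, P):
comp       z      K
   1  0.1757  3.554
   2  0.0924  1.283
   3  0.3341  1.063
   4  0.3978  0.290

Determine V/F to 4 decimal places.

V/F = 0.2173

Newton–Raphson from V/F = 0.5:
  V/F = 0.5000: g = -0.19750, g' = -0.7100 → V/F = 0.2218
  V/F = 0.2218: g = -0.00342, g' = -0.7574 → V/F = 0.2173
Converged at V/F = 0.2173.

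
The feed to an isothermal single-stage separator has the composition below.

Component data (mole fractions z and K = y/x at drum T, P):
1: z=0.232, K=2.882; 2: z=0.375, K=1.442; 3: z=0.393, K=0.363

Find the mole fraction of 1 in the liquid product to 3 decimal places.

x_1 = 0.121

Rachford–Rice: g(V/F) = Σ zᵢ(Kᵢ−1)/(1+V/F(Kᵢ−1)) = 0.
Feasibility: ΣzᵢKᵢ = 1.352, Σzᵢ/Kᵢ = 1.423 — both > 1, two phases present.
Iterate (Newton) starting at V/F = 0.5:
  V/F = 0.500: g = -0.0066, g' = -0.611 → V/F = 0.489
Converged at V/F = 0.489.
Compositions from xᵢ = zᵢ/(1+V/F(Kᵢ−1)), yᵢ = Kᵢxᵢ:
  1: x = 0.121, y = 0.348
  2: x = 0.308, y = 0.445
  3: x = 0.571, y = 0.207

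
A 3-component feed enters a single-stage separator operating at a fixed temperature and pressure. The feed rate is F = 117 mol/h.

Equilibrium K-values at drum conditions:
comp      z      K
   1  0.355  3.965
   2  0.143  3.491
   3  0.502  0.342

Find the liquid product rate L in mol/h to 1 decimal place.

Material balance + equilibrium reduce to Σ zᵢ(Kᵢ−1)/(1+ψ(Kᵢ−1)) = 0.
g(0) = ΣzᵢKᵢ − 1 = 1.078 and g(1) = 1 − Σzᵢ/Kᵢ = -0.598, so a root lies in (0, 1).
Newton iteration, ψ⁰ = 0.6:
  ψ = 0.600: g = -0.0242, g' = -1.140 → ψ = 0.579
Converged at ψ = 0.579.
Then V = ψ·F = 0.5787·117 = 67.7 mol/h and L = F − V = 49.3 mol/h.

L = 49.3 mol/h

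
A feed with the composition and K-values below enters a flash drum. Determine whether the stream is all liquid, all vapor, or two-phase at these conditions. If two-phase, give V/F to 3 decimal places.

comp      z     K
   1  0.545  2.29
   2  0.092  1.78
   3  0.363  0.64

all vapor

ΣzᵢKᵢ = 1.644; Σzᵢ/Kᵢ = 0.857.
Since Σzᵢ/Kᵢ < 1 the mixture is above its dew point — single vapor phase.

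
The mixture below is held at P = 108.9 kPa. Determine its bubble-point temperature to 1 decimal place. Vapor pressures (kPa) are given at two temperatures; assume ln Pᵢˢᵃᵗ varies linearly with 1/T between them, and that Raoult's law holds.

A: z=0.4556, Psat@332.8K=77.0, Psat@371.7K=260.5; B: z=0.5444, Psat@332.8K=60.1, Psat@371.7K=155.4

Bubble-point temperature: ΣzᵢPᵢˢᵃᵗ(T) = P. Interpolate ln Pᵢˢᵃᵗ = aᵢ + bᵢ/T.
  T = 332.8 K: ΣzᵢPᵢˢᵃᵗ = 67.80 kPa
  T = 371.7 K: ΣzᵢPᵢˢᵃᵗ = 203.28 kPa
  T = 352.2 K: ΣzᵢPᵢˢᵃᵗ = 120.57 kPa
  T = 342.5 K: ΣzᵢPᵢˢᵃᵗ = 91.10 kPa
  T = 347.4 K: ΣzᵢPᵢˢᵃᵗ = 105.15 kPa
  T = 349.8 K: ΣzᵢPᵢˢᵃᵗ = 112.65 kPa
Interpolating between 347.4 K and 349.8 K gives T ≈ 348.6 K.

T = 348.6 K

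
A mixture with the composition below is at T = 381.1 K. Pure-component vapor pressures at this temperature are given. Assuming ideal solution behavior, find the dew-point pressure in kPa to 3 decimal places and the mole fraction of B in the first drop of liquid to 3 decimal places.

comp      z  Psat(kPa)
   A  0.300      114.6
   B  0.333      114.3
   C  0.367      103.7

At the dew point ψ → 1, so Σzᵢ/Kᵢ = 1 with Kᵢ = Pᵢˢᵃᵗ/P ⇒ 1/P = Σzᵢ/Pᵢˢᵃᵗ.
1/P = 0.300/114.6 + 0.333/114.3 + 0.367/103.7 = 0.009070 ⇒ P = 110.251 kPa
xᵢ = zᵢP/Pᵢˢᵃᵗ ⇒ x_B = 0.333·110.251/114.3 = 0.321

Pdew = 110.251 kPa, x_B = 0.321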